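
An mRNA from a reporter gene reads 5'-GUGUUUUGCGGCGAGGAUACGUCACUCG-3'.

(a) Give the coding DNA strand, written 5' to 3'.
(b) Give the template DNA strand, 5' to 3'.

(a) 5′-GTGTTTTGCGGCGAGGATACGTCACTCG-3′
(b) 5'-CGAGTGACGTATCCTCGCCGCAAAACAC-3'

(a) The coding strand matches the mRNA with U→T.
(b) The template strand is the reverse complement of the coding strand.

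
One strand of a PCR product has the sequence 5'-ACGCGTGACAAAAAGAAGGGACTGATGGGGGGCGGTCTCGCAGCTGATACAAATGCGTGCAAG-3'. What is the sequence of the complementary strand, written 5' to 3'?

5'-CTTGCACGCATTTGTATCAGCTGCGAGACCGCCCCCCATCAGTCCCTTCTTTTTGTCACGCGT-3'

The complement of ACGCGTGACAAAAAGAAGGGACTGATGGGGGGCGGTCTCGCAGCTGATACAAATGCGTGCAAG is TGCGCACTGTTTTTCTTCCCTGACTACCCCCCGCCAGAGCGTCGACTATGTTTACGCACGTTC (A↔T, G↔C). DNA strands are antiparallel, so the complementary strand runs 3'→5'; reversing gives the 5'→3' form.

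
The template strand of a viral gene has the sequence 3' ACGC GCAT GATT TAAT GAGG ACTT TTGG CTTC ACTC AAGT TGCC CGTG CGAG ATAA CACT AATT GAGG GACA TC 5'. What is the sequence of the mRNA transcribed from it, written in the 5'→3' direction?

Reading the template 3'→5' as shown, RNA polymerase pairs each base (A→U, T→A, G↔C) to build mRNA 5'→3' directly.

5'-UGCGCGUACUAAAUUACUCCUGAAAACCGAAGUGAGUUCAACGGGCACGCUCUAUUGUGAUUAACUCCCUGUAG-3'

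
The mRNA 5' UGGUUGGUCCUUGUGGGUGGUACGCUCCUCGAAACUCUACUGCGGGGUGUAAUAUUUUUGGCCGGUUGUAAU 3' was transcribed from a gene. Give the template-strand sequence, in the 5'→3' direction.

Replace U with T to get the coding DNA strand: TGGTTGGTCCTTGTGGGTGGTACGCTCCTCGAAACTCTACTGCGGGGTGTAATATTTTTGGCCGGTTGTAAT. The template strand is its reverse complement (complement ACCAACCAGGAACACCCACCATGCGAGGAGCTTTGAGATGACGCCCCACATTATAAAAACCGGCCAACATTA, then reverse).

5'-ATTACAACCGGCCAAAAATATTACACCCCGCAGTAGAGTTTCGAGGAGCGTACCACCCACAAGGACCAACCA-3'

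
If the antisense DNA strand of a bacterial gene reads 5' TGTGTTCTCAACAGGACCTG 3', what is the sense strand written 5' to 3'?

5′-CAGGTCCTGTTGAGAACACA-3′

The coding strand is complementary and antiparallel to the template: take the complement (A↔T, G↔C) and reverse.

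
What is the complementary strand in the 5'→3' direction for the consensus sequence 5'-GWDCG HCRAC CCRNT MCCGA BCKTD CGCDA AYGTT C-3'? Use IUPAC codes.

5'-GAACRTTHGCGHAMGVTCGGKANYGGGTYGDCGHWC-3'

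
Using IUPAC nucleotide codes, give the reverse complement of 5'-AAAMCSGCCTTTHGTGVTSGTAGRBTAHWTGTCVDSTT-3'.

Standard pairs A↔T, G↔C; ambiguity codes pair R↔Y, M↔K, W↔W, S↔S, B↔V, D↔H. Complement (TTTKGSCGGAAADCACBASCATCYVATDWACAGBHSAA), then reverse for 5'→3'.

5′-AASHBGACAWDTAVYCTACSABCACDAAAGGCSGKTTT-3′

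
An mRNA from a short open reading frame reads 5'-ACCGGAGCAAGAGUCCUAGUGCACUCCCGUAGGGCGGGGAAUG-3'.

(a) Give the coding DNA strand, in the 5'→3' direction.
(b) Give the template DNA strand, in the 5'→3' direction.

(a) The coding strand matches the mRNA with U→T.
(b) The template strand is the reverse complement of the coding strand.

(a) 5'-ACCGGAGCAAGAGTCCTAGTGCACTCCCGTAGGGCGGGGAATG-3'
(b) 5′-CATTCCCCGCCCTACGGGAGTGCACTAGGACTCTTGCTCCGGT-3′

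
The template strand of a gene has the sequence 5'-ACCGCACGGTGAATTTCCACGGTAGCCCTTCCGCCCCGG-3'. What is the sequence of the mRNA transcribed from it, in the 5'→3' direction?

RNA polymerase reads the template 3'→5' and synthesizes mRNA 5'→3' by base-pairing (A→U, T→A, G↔C). The complement of the template is TGGCGTGCCACTTAAAGGTGCCATCGGGAAGGCGGGGCC; antiparallel, so 5'→3' the coding strand is CCGGGGCGGAAGGGCTACCGTGGAAATTCACCGTGCGGT. Replace T with U for the mRNA.

5′-CCGGGGCGGAAGGGCUACCGUGGAAAUUCACCGUGCGGU-3′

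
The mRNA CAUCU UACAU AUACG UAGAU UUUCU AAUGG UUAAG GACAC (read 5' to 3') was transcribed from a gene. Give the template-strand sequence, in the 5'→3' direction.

5'-GTGTCCTTAACCATTAGAAAATCTACGTATATGTAAGATG-3'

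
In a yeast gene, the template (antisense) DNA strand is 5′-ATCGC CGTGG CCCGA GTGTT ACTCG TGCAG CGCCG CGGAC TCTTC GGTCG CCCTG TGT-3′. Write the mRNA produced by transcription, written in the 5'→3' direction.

5'-ACACAGGGCGACCGAAGAGUCCGCGGCGCUGCACGAGUAACACUCGGGCCACGGCGAU-3'

The mRNA has the sequence of the coding strand (reverse complement of the template) with T→U. Reverse complement of ATCGCCGTGGCCCGAGTGTTACTCGTGCAGCGCCGCGGACTCTTCGGTCGCCCTGTGT is ACACAGGGCGACCGAAGAGTCCGCGGCGCTGCACGAGTAACACTCGGGCCACGGCGAT; then T→U.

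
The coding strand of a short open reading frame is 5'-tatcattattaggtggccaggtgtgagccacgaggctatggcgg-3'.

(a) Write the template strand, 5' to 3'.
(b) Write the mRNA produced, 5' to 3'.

(a) The template strand is the reverse complement of the coding strand: complement ATAGTAATAATCCACCGGTCCACACTCGGTGCTCCGATACCGCC, then reverse.
(b) mRNA matches the coding strand with T→U.

(a) 5'-CCGCCATAGCCTCGTGGCTCACACCTGGCCACCTAATAATGATA-3'
(b) 5'-UAUCAUUAUUAGGUGGCCAGGUGUGAGCCACGAGGCUAUGGCGG-3'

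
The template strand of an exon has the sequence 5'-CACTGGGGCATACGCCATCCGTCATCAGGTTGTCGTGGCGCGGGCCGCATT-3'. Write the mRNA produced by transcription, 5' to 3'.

RNA polymerase reads the template 3'→5' and synthesizes mRNA 5'→3' by base-pairing (A→U, T→A, G↔C). The complement of the template is GTGACCCCGTATGCGGTAGGCAGTAGTCCAACAGCACCGCGCCCGGCGTAA; antiparallel, so 5'→3' the coding strand is AATGCGGCCCGCGCCACGACAACCTGATGACGGATGGCGTATGCCCCAGTG. Replace T with U for the mRNA.

5'-AAUGCGGCCCGCGCCACGACAACCUGAUGACGGAUGGCGUAUGCCCCAGUG-3'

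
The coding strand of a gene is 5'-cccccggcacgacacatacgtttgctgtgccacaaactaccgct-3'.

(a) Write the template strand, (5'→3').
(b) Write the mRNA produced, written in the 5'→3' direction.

(a) 5'-AGCGGTAGTTTGTGGCACAGCAAACGTATGTGTCGTGCCGGGGG-3'
(b) 5'-CCCCCGGCACGACACAUACGUUUGCUGUGCCACAAACUACCGCU-3'

(a) The template strand is the reverse complement of the coding strand: complement GGGGGCCGTGCTGTGTATGCAAACGACACGGTGTTTGATGGCGA, then reverse.
(b) mRNA matches the coding strand with T→U.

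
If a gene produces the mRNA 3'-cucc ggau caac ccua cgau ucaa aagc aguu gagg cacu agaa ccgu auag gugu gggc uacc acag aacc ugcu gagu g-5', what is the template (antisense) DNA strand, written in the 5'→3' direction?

Written 5'→3' the mRNA is GUGAGUCGUCCAAGACACCAUCGGGUGUGGAUAUGCCAAGAUCACGGAGUUGACGAAAACUUAGCAUCCCAACUAGGCCUC, so the coding DNA strand is GTGAGTCGTCCAAGACACCATCGGGTGTGGATATGCCAAGATCACGGAGTTGACGAAAACTTAGCATCCCAACTAGGCCTC. The template is its reverse complement.

5'-GAGGCCTAGTTGGGATGCTAAGTTTTCGTCAACTCCGTGATCTTGGCATATCCACACCCGATGGTGTCTTGGACGACTCAC-3'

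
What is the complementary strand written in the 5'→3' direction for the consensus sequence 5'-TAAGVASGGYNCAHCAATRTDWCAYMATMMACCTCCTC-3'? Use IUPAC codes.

5′-GAGGAGGTKKATKRTGWHAYATTGDTGNRCCSTBCTTA-3′

Standard pairs A↔T, G↔C; ambiguity codes pair R↔Y, M↔K, W↔W, S↔S, D↔H, V↔B, N↔N. Complement (ATTCBTSCCRNGTDGTTAYAHWGTRKTAKKTGGAGGAG), then reverse for 5'→3'.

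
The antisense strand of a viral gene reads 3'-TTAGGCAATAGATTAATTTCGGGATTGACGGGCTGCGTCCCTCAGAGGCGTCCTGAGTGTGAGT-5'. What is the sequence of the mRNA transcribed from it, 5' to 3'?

Reading the template 3'→5' as shown, RNA polymerase pairs each base (A→U, T→A, G↔C) to build mRNA 5'→3' directly.

5'-AAUCCGUUAUCUAAUUAAAGCCCUAACUGCCCGACGCAGGGAGUCUCCGCAGGACUCACACUCA-3'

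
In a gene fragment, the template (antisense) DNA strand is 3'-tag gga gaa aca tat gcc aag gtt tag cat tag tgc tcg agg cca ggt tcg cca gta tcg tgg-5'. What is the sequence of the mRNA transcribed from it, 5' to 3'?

5′-AUCCCUCUUUGUAUACGGUUCCAAAUCGUAAUCACGAGCUCCGGUCCAAGCGGUCAUAGCACC-3′

Reading the template 3'→5' as shown, RNA polymerase pairs each base (A→U, T→A, G↔C) to build mRNA 5'→3' directly.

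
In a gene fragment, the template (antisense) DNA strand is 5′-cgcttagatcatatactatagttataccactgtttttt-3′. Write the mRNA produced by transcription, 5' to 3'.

5'-AAAAAACAGUGGUAUAACUAUAGUAUAUGAUCUAAGCG-3'

The mRNA has the sequence of the coding strand (reverse complement of the template) with T→U. Reverse complement of CGCTTAGATCATATACTATAGTTATACCACTGTTTTTT is AAAAAACAGTGGTATAACTATAGTATATGATCTAAGCG; then T→U.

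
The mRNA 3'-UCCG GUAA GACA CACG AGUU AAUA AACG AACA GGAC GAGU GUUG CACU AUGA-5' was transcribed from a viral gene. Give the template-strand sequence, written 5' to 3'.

Written 5'→3' the mRNA is AGUAUCACGUUGUGAGCAGGACAAGCAAAUAAUUGAGCACACAGAAUGGCCU, so the coding DNA strand is AGTATCACGTTGTGAGCAGGACAAGCAAATAATTGAGCACACAGAATGGCCT. The template is its reverse complement.

5'-AGGCCATTCTGTGTGCTCAATTATTTGCTTGTCCTGCTCACAACGTGATACT-3'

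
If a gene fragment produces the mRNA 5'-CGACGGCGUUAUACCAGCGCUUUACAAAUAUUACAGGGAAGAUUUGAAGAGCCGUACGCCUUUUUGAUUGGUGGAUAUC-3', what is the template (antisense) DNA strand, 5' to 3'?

Replace U with T to get the coding DNA strand: CGACGGCGTTATACCAGCGCTTTACAAATATTACAGGGAAGATTTGAAGAGCCGTACGCCTTTTTGATTGGTGGATATC. The template strand is its reverse complement (complement GCTGCCGCAATATGGTCGCGAAATGTTTATAATGTCCCTTCTAAACTTCTCGGCATGCGGAAAAACTAACCACCTATAG, then reverse).

5'-GATATCCACCAATCAAAAAGGCGTACGGCTCTTCAAATCTTCCCTGTAATATTTGTAAAGCGCTGGTATAACGCCGTCG-3'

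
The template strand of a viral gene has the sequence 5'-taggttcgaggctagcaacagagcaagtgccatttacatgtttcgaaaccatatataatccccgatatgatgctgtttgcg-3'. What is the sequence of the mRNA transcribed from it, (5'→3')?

RNA polymerase reads the template 3'→5' and synthesizes mRNA 5'→3' by base-pairing (A→U, T→A, G↔C). The complement of the template is ATCCAAGCTCCGATCGTTGTCTCGTTCACGGTAAATGTACAAAGCTTTGGTATATATTAGGGGCTATACTACGACAAACGC; antiparallel, so 5'→3' the coding strand is CGCAAACAGCATCATATCGGGGATTATATATGGTTTCGAAACATGTAAATGGCACTTGCTCTGTTGCTAGCCTCGAACCTA. Replace T with U for the mRNA.

5'-CGCAAACAGCAUCAUAUCGGGGAUUAUAUAUGGUUUCGAAACAUGUAAAUGGCACUUGCUCUGUUGCUAGCCUCGAACCUA-3'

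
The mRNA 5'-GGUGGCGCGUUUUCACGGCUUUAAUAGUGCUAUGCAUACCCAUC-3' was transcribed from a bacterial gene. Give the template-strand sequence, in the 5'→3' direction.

5′-GATGGGTATGCATAGCACTATTAAAGCCGTGAAAACGCGCCACC-3′

Replace U with T to get the coding DNA strand: GGTGGCGCGTTTTCACGGCTTTAATAGTGCTATGCATACCCATC. The template strand is its reverse complement (complement CCACCGCGCAAAAGTGCCGAAATTATCACGATACGTATGGGTAG, then reverse).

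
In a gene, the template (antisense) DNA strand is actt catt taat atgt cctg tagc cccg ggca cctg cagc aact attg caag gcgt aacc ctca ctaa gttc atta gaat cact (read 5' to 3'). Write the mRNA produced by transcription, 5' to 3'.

5'-AGUGAUUCUAAUGAACUUAGUGAGGGUUACGCCUUGCAAUAGUUGCUGCAGGUGCCCGGGGCUACAGGACAUAUUAAAUGAAGU-3'

The mRNA has the sequence of the coding strand (reverse complement of the template) with T→U. Reverse complement of ACTTCATTTAATATGTCCTGTAGCCCCGGGCACCTGCAGCAACTATTGCAAGGCGTAACCCTCACTAAGTTCATTAGAATCACT is AGTGATTCTAATGAACTTAGTGAGGGTTACGCCTTGCAATAGTTGCTGCAGGTGCCCGGGGCTACAGGACATATTAAATGAAGT; then T→U.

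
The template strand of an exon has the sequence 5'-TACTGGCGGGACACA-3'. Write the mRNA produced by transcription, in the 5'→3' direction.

5'-UGUGUCCCGCCAGUA-3'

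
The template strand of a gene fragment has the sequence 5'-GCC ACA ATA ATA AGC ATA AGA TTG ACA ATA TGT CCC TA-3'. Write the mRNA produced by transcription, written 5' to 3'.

RNA polymerase reads the template 3'→5' and synthesizes mRNA 5'→3' by base-pairing (A→U, T→A, G↔C). The complement of the template is CGGTGTTATTATTCGTATTCTAACTGTTATACAGGGAT; antiparallel, so 5'→3' the coding strand is TAGGGACATATTGTCAATCTTATGCTTATTATTGTGGC. Replace T with U for the mRNA.

5'-UAGGGACAUAUUGUCAAUCUUAUGCUUAUUAUUGUGGC-3'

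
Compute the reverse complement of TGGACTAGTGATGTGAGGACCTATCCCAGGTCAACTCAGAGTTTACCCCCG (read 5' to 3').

5'-CGGGGGTAAACTCTGAGTTGACCTGGGATAGGTCCTCACATCACTAGTCCA-3'

Reading the sequence 3'→5' and pairing each base (A↔T, G↔C) gives the reverse complement directly.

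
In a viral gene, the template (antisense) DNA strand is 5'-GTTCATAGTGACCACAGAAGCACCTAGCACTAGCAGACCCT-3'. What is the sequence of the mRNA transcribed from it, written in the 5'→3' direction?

RNA polymerase reads the template 3'→5' and synthesizes mRNA 5'→3' by base-pairing (A→U, T→A, G↔C). The complement of the template is CAAGTATCACTGGTGTCTTCGTGGATCGTGATCGTCTGGGA; antiparallel, so 5'→3' the coding strand is AGGGTCTGCTAGTGCTAGGTGCTTCTGTGGTCACTATGAAC. Replace T with U for the mRNA.

5'-AGGGUCUGCUAGUGCUAGGUGCUUCUGUGGUCACUAUGAAC-3'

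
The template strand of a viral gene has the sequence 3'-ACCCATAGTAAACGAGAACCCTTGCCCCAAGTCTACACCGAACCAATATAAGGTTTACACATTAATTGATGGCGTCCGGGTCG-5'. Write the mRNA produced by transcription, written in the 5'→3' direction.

5'-UGGGUAUCAUUUGCUCUUGGGAACGGGGUUCAGAUGUGGCUUGGUUAUAUUCCAAAUGUGUAAUUAACUACCGCAGGCCCAGC-3'

Reading the template 3'→5' as shown, RNA polymerase pairs each base (A→U, T→A, G↔C) to build mRNA 5'→3' directly.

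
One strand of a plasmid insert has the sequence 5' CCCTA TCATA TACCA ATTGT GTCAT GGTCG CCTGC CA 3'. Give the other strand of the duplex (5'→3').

Pairing A↔T and G↔C gives GGGATAGTATATGGTTAACACAGTACCAGCGGACGGT, running 3'→5'. Reverse for the 5'→3' convention.

5'-TGGCAGGCGACCATGACACAATTGGTATATGATAGGG-3'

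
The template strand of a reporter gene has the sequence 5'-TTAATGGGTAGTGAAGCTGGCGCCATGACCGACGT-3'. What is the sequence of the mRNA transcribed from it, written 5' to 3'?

The mRNA has the sequence of the coding strand (reverse complement of the template) with T→U. Reverse complement of TTAATGGGTAGTGAAGCTGGCGCCATGACCGACGT is ACGTCGGTCATGGCGCCAGCTTCACTACCCATTAA; then T→U.

5'-ACGUCGGUCAUGGCGCCAGCUUCACUACCCAUUAA-3'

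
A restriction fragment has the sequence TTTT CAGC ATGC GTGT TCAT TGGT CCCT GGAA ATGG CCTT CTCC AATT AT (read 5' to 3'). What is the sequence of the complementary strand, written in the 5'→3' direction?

The complement of TTTTCAGCATGCGTGTTCATTGGTCCCTGGAAATGGCCTTCTCCAATTAT is AAAAGTCGTACGCACAAGTAACCAGGGACCTTTACCGGAAGAGGTTAATA (A↔T, G↔C). DNA strands are antiparallel, so the complementary strand runs 3'→5'; reversing gives the 5'→3' form.

5'-ATAATTGGAGAAGGCCATTTCCAGGGACCAATGAACACGCATGCTGAAAA-3'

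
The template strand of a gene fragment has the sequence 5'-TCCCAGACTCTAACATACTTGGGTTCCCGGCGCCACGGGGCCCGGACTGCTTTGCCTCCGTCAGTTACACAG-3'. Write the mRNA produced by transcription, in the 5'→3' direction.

5'-CUGUGUAACUGACGGAGGCAAAGCAGUCCGGGCCCCGUGGCGCCGGGAACCCAAGUAUGUUAGAGUCUGGGA-3'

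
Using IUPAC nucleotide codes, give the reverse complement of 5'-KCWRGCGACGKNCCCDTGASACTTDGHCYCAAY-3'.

Standard pairs A↔T, G↔C; ambiguity codes pair R↔Y, K↔M, W↔W, S↔S, D↔H, N↔N. Complement (MGWYCGCTGCMNGGGHACTSTGAAHCDGRGTTR), then reverse for 5'→3'.

5'-RTTGRGDCHAAGTSTCAHGGGNMCGTCGCYWGM-3'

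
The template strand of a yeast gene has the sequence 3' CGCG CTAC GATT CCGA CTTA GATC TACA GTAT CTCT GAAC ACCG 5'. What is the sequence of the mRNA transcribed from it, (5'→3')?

Reading the template 3'→5' as shown, RNA polymerase pairs each base (A→U, T→A, G↔C) to build mRNA 5'→3' directly.

5'-GCGCGAUGCUAAGGCUGAAUCUAGAUGUCAUAGAGACUUGUGGC-3'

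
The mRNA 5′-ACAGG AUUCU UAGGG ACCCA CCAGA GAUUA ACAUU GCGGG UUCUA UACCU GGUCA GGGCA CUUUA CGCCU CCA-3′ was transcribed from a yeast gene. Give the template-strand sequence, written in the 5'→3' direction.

5′-TGGAGGCGTAAAGTGCCCTGACCAGGTATAGAACCCGCAATGTTAATCTCTGGTGGGTCCCTAAGAATCCTGT-3′

Replace U with T to get the coding DNA strand: ACAGGATTCTTAGGGACCCACCAGAGATTAACATTGCGGGTTCTATACCTGGTCAGGGCACTTTACGCCTCCA. The template strand is its reverse complement (complement TGTCCTAAGAATCCCTGGGTGGTCTCTAATTGTAACGCCCAAGATATGGACCAGTCCCGTGAAATGCGGAGGT, then reverse).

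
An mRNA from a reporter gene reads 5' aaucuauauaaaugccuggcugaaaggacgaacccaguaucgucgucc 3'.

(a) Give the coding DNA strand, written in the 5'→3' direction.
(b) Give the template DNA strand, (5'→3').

(a) The coding strand matches the mRNA with U→T.
(b) The template strand is the reverse complement of the coding strand.

(a) 5'-AATCTATATAAATGCCTGGCTGAAAGGACGAACCCAGTATCGTCGTCC-3'
(b) 5'-GGACGACGATACTGGGTTCGTCCTTTCAGCCAGGCATTTATATAGATT-3'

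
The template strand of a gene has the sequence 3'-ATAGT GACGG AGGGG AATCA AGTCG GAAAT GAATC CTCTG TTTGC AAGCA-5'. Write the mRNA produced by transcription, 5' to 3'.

5′-UAUCACUGCCUCCCCUUAGUUCAGCCUUUACUUAGGAGACAAACGUUCGU-3′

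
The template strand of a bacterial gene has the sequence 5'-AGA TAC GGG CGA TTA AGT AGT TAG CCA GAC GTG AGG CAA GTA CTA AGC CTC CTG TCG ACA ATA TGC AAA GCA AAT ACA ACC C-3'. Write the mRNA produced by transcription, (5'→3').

The mRNA has the sequence of the coding strand (reverse complement of the template) with T→U. Reverse complement of AGATACGGGCGATTAAGTAGTTAGCCAGACGTGAGGCAAGTACTAAGCCTCCTGTCGACAATATGCAAAGCAAATACAACCC is GGGTTGTATTTGCTTTGCATATTGTCGACAGGAGGCTTAGTACTTGCCTCACGTCTGGCTAACTACTTAATCGCCCGTATCT; then T→U.

5'-GGGUUGUAUUUGCUUUGCAUAUUGUCGACAGGAGGCUUAGUACUUGCCUCACGUCUGGCUAACUACUUAAUCGCCCGUAUCU-3'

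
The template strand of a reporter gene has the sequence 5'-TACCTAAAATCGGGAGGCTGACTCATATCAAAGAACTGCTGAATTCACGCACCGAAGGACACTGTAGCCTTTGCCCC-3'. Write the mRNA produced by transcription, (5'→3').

RNA polymerase reads the template 3'→5' and synthesizes mRNA 5'→3' by base-pairing (A→U, T→A, G↔C). The complement of the template is ATGGATTTTAGCCCTCCGACTGAGTATAGTTTCTTGACGACTTAAGTGCGTGGCTTCCTGTGACATCGGAAACGGGG; antiparallel, so 5'→3' the coding strand is GGGGCAAAGGCTACAGTGTCCTTCGGTGCGTGAATTCAGCAGTTCTTTGATATGAGTCAGCCTCCCGATTTTAGGTA. Replace T with U for the mRNA.

5′-GGGGCAAAGGCUACAGUGUCCUUCGGUGCGUGAAUUCAGCAGUUCUUUGAUAUGAGUCAGCCUCCCGAUUUUAGGUA-3′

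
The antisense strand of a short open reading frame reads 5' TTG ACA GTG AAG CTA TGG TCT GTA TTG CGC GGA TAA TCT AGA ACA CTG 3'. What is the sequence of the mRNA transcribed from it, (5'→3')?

5'-CAGUGUUCUAGAUUAUCCGCGCAAUACAGACCAUAGCUUCACUGUCAA-3'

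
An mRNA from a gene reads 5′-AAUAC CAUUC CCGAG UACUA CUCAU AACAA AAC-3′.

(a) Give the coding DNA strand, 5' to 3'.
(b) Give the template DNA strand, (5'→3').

(a) 5'-AATACCATTCCCGAGTACTACTCATAACAAAAC-3'
(b) 5'-GTTTTGTTATGAGTAGTACTCGGGAATGGTATT-3'

(a) The coding strand matches the mRNA with U→T.
(b) The template strand is the reverse complement of the coding strand.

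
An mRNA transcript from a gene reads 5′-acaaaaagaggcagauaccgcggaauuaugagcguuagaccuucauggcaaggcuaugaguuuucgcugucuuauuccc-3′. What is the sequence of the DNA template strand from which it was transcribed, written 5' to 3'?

Replace U with T to get the coding DNA strand: ACAAAAAGAGGCAGATACCGCGGAATTATGAGCGTTAGACCTTCATGGCAAGGCTATGAGTTTTCGCTGTCTTATTCCC. The template strand is its reverse complement (complement TGTTTTTCTCCGTCTATGGCGCCTTAATACTCGCAATCTGGAAGTACCGTTCCGATACTCAAAAGCGACAGAATAAGGG, then reverse).

5'-GGGAATAAGACAGCGAAAACTCATAGCCTTGCCATGAAGGTCTAACGCTCATAATTCCGCGGTATCTGCCTCTTTTTGT-3'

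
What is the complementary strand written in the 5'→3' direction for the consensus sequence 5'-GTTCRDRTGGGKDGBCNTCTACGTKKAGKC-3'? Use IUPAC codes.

5'-GMCTMMACGTAGANGVCHMCCCAYHYGAAC-3'

Standard pairs A↔T, G↔C; ambiguity codes pair R↔Y, K↔M, B↔V, D↔H, N↔N. Complement (CAAGYHYACCCMHCVGNAGATGCAMMTCMG), then reverse for 5'→3'.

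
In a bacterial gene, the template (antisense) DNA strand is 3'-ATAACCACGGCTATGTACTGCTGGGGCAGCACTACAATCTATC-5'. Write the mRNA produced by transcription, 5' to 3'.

5'-UAUUGGUGCCGAUACAUGACGACCCCGUCGUGAUGUUAGAUAG-3'

Reading the template 3'→5' as shown, RNA polymerase pairs each base (A→U, T→A, G↔C) to build mRNA 5'→3' directly.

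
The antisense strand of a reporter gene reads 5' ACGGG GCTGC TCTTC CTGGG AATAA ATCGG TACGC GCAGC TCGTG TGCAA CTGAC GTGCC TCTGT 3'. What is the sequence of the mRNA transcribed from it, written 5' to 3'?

5'-ACAGAGGCACGUCAGUUGCACACGAGCUGCGCGUACCGAUUUAUUCCCAGGAAGAGCAGCCCCGU-3'

RNA polymerase reads the template 3'→5' and synthesizes mRNA 5'→3' by base-pairing (A→U, T→A, G↔C). The complement of the template is TGCCCCGACGAGAAGGACCCTTATTTAGCCATGCGCGTCGAGCACACGTTGACTGCACGGAGACA; antiparallel, so 5'→3' the coding strand is ACAGAGGCACGTCAGTTGCACACGAGCTGCGCGTACCGATTTATTCCCAGGAAGAGCAGCCCCGT. Replace T with U for the mRNA.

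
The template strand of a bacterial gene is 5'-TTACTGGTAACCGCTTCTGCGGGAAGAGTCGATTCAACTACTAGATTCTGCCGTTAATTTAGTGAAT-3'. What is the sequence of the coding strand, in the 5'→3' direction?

5′-ATTCACTAAATTAACGGCAGAATCTAGTAGTTGAATCGACTCTTCCCGCAGAAGCGGTTACCAGTAA-3′

The coding strand is complementary and antiparallel to the template: take the complement (A↔T, G↔C) and reverse.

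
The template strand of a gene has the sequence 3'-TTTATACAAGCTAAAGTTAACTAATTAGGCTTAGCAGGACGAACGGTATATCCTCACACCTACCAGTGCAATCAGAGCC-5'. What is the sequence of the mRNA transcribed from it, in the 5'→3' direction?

5'-AAAUAUGUUCGAUUUCAAUUGAUUAAUCCGAAUCGUCCUGCUUGCCAUAUAGGAGUGUGGAUGGUCACGUUAGUCUCGG-3'

Reading the template 3'→5' as shown, RNA polymerase pairs each base (A→U, T→A, G↔C) to build mRNA 5'→3' directly.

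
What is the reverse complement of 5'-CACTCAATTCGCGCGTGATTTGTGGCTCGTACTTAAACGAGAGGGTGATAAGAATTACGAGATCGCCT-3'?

Reading the sequence 3'→5' and pairing each base (A↔T, G↔C) gives the reverse complement directly.

5'-AGGCGATCTCGTAATTCTTATCACCCTCTCGTTTAAGTACGAGCCACAAATCACGCGCGAATTGAGTG-3'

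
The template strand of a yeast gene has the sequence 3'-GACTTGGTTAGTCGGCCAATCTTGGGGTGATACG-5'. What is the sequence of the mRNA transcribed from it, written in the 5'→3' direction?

5'-CUGAACCAAUCAGCCGGUUAGAACCCCACUAUGC-3'

Reading the template 3'→5' as shown, RNA polymerase pairs each base (A→U, T→A, G↔C) to build mRNA 5'→3' directly.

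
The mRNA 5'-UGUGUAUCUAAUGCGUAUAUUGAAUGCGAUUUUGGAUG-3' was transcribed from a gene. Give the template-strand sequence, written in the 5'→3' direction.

Replace U with T to get the coding DNA strand: TGTGTATCTAATGCGTATATTGAATGCGATTTTGGATG. The template strand is its reverse complement (complement ACACATAGATTACGCATATAACTTACGCTAAAACCTAC, then reverse).

5′-CATCCAAAATCGCATTCAATATACGCATTAGATACACA-3′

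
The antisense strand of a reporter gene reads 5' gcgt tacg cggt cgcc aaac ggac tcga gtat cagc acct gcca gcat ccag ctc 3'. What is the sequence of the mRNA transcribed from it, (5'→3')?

5′-GAGCUGGAUGCUGGCAGGUGCUGAUACUCGAGUCCGUUUGGCGACCGCGUAACGC-3′

RNA polymerase reads the template 3'→5' and synthesizes mRNA 5'→3' by base-pairing (A→U, T→A, G↔C). The complement of the template is CGCAATGCGCCAGCGGTTTGCCTGAGCTCATAGTCGTGGACGGTCGTAGGTCGAG; antiparallel, so 5'→3' the coding strand is GAGCTGGATGCTGGCAGGTGCTGATACTCGAGTCCGTTTGGCGACCGCGTAACGC. Replace T with U for the mRNA.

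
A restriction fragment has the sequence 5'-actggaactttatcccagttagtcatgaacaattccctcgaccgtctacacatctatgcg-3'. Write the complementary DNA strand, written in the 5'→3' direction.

Pairing A↔T and G↔C gives TGACCTTGAAATAGGGTCAATCAGTACTTGTTAAGGGAGCTGGCAGATGTGTAGATACGC, running 3'→5'. Reverse for the 5'→3' convention.

5′-CGCATAGATGTGTAGACGGTCGAGGGAATTGTTCATGACTAACTGGGATAAAGTTCCAGT-3′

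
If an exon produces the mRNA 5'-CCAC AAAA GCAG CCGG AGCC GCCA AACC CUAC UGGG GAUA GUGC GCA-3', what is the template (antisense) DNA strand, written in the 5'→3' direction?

5'-TGCGCACTATCCCCAGTAGGGTTTGGCGGCTCCGGCTGCTTTTGTGG-3'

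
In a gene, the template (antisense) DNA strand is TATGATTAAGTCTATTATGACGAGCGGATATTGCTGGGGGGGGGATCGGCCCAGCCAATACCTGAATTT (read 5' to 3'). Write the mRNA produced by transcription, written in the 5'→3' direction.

RNA polymerase reads the template 3'→5' and synthesizes mRNA 5'→3' by base-pairing (A→U, T→A, G↔C). The complement of the template is ATACTAATTCAGATAATACTGCTCGCCTATAACGACCCCCCCCCTAGCCGGGTCGGTTATGGACTTAAA; antiparallel, so 5'→3' the coding strand is AAATTCAGGTATTGGCTGGGCCGATCCCCCCCCCAGCAATATCCGCTCGTCATAATAGACTTAATCATA. Replace T with U for the mRNA.

5'-AAAUUCAGGUAUUGGCUGGGCCGAUCCCCCCCCCAGCAAUAUCCGCUCGUCAUAAUAGACUUAAUCAUA-3'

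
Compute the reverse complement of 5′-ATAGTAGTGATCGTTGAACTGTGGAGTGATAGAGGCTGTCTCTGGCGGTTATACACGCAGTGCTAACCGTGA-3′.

Complement each base (A↔T, G↔C): TATCATCACTAGCAACTTGACACCTCACTATCTCCGACAGAGACCGCCAATATGTGCGTCACGATTGGCACT. Then reverse.

5'-TCACGGTTAGCACTGCGTGTATAACCGCCAGAGACAGCCTCTATCACTCCACAGTTCAACGATCACTACTAT-3'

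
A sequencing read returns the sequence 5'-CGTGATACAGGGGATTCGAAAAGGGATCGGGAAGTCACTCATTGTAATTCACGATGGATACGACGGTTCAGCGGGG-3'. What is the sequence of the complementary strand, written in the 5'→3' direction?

5'-CCCCGCTGAACCGTCGTATCCATCGTGAATTACAATGAGTGACTTCCCGATCCCTTTTCGAATCCCCTGTATCACG-3'

Pairing A↔T and G↔C gives GCACTATGTCCCCTAAGCTTTTCCCTAGCCCTTCAGTGAGTAACATTAAGTGCTACCTATGCTGCCAAGTCGCCCC, running 3'→5'. Reverse for the 5'→3' convention.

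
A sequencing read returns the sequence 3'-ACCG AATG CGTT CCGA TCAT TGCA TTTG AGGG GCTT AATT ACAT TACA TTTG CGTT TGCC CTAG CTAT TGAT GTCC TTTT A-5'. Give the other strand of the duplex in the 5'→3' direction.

5'-TGGCTTACGCAAGGCTAGTAACGTAAACTCCCCGAATTAATGTAATGTAAACGCAAACGGGATCGATAACTACAGGAAAAT-3'

The strand is given 3'→5', so its complement runs 5'→3' in the same left-to-right order: pair each base A↔T, G↔C.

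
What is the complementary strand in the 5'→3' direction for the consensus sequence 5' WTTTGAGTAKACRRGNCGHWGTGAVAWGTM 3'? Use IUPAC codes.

5'-KACWTBTCACWDCGNCYYGTMTACTCAAAW-3'

Standard pairs A↔T, G↔C; ambiguity codes pair R↔Y, M↔K, W↔W, H↔D, V↔B, N↔N. Complement (WAAACTCATMTGYYCNGCDWCACTBTWCAK), then reverse for 5'→3'.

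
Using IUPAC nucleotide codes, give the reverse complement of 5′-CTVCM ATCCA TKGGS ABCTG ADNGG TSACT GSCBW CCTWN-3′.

5'-NWAGGWVGSCAGTSACCNHTCAGVTSCCMATGGATKGBAG-3'

Standard pairs A↔T, G↔C; ambiguity codes pair M↔K, W↔W, S↔S, B↔V, D↔H, N↔N. Complement (GABGKTAGGTAMCCSTVGACTHNCCASTGACSGVWGGAWN), then reverse for 5'→3'.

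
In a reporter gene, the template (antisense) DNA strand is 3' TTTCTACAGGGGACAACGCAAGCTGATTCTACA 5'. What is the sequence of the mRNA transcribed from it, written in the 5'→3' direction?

5'-AAAGAUGUCCCCUGUUGCGUUCGACUAAGAUGU-3'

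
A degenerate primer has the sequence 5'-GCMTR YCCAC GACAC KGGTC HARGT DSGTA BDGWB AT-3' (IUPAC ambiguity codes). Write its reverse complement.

5'-ATVWCHVTACSHACYTDGACCMGTGTCGTGGRYAKGC-3'

Standard pairs A↔T, G↔C; ambiguity codes pair R↔Y, M↔K, W↔W, S↔S, B↔V, D↔H. Complement (CGKAYRGGTGCTGTGMCCAGDTYCAHSCATVHCWVTA), then reverse for 5'→3'.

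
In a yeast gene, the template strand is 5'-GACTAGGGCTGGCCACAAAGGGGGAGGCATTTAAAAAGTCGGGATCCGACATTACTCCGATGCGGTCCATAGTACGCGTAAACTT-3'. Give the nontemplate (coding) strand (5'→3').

5'-AAGTTTACGCGTACTATGGACCGCATCGGAGTAATGTCGGATCCCGACTTTTTAAATGCCTCCCCCTTTGTGGCCAGCCCTAGTC-3'

The coding strand is complementary and antiparallel to the template: take the complement (A↔T, G↔C) and reverse.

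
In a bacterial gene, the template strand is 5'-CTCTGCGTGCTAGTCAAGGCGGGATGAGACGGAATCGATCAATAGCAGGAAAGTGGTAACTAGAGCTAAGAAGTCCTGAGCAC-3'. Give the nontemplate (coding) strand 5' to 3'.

5'-GTGCTCAGGACTTCTTAGCTCTAGTTACCACTTTCCTGCTATTGATCGATTCCGTCTCATCCCGCCTTGACTAGCACGCAGAG-3'

The coding strand is complementary and antiparallel to the template: take the complement (A↔T, G↔C) and reverse.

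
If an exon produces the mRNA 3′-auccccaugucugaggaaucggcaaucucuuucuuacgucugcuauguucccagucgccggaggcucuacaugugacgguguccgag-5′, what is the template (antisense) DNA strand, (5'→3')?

Written 5'→3' the mRNA is GAGCCUGUGGCAGUGUACAUCUCGGAGGCCGCUGACCCUUGUAUCGUCUGCAUUCUUUCUCUAACGGCUAAGGAGUCUGUACCCCUA, so the coding DNA strand is GAGCCTGTGGCAGTGTACATCTCGGAGGCCGCTGACCCTTGTATCGTCTGCATTCTTTCTCTAACGGCTAAGGAGTCTGTACCCCTA. The template is its reverse complement.

5'-TAGGGGTACAGACTCCTTAGCCGTTAGAGAAAGAATGCAGACGATACAAGGGTCAGCGGCCTCCGAGATGTACACTGCCACAGGCTC-3'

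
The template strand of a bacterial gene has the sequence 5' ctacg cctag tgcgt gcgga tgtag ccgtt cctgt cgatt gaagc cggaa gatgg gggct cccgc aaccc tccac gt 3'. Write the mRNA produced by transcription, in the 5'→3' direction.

The mRNA has the sequence of the coding strand (reverse complement of the template) with T→U. Reverse complement of CTACGCCTAGTGCGTGCGGATGTAGCCGTTCCTGTCGATTGAAGCCGGAAGATGGGGGCTCCCGCAACCCTCCACGT is ACGTGGAGGGTTGCGGGAGCCCCCATCTTCCGGCTTCAATCGACAGGAACGGCTACATCCGCACGCACTAGGCGTAG; then T→U.

5'-ACGUGGAGGGUUGCGGGAGCCCCCAUCUUCCGGCUUCAAUCGACAGGAACGGCUACAUCCGCACGCACUAGGCGUAG-3'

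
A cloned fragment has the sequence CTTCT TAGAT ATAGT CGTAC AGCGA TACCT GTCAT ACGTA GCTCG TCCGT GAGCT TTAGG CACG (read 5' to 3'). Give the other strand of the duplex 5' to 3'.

5'-CGTGCCTAAAGCTCACGGACGAGCTACGTATGACAGGTATCGCTGTACGACTATATCTAAGAAG-3'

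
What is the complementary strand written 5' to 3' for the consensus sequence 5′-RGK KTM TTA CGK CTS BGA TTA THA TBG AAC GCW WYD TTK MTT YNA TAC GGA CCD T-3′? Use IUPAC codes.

Standard pairs A↔T, G↔C; ambiguity codes pair R↔Y, M↔K, W↔W, S↔S, B↔V, D↔H, N↔N. Complement (YCMMAKAATGCMGASVCTAATADTAVCTTGCGWWRHAAMKAARNTATGCCTGGHA), then reverse for 5'→3'.

5'-AHGGTCCGTATNRAAKMAAHRWWGCGTTCVATDATAATCVSAGMCGTAAKAMMCY-3'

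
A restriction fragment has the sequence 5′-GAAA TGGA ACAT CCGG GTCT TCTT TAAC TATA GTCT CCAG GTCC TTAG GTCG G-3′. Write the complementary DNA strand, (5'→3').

5'-CCGACCTAAGGACCTGGAGACTATAGTTAAAGAAGACCCGGATGTTCCATTTC-3'

The complement of GAAATGGAACATCCGGGTCTTCTTTAACTATAGTCTCCAGGTCCTTAGGTCGG is CTTTACCTTGTAGGCCCAGAAGAAATTGATATCAGAGGTCCAGGAATCCAGCC (A↔T, G↔C). DNA strands are antiparallel, so the complementary strand runs 3'→5'; reversing gives the 5'→3' form.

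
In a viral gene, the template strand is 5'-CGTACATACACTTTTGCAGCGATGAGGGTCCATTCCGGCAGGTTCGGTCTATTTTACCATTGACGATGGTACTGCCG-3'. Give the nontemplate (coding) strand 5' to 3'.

The coding strand is complementary and antiparallel to the template: take the complement (A↔T, G↔C) and reverse.

5'-CGGCAGTACCATCGTCAATGGTAAAATAGACCGAACCTGCCGGAATGGACCCTCATCGCTGCAAAAGTGTATGTACG-3'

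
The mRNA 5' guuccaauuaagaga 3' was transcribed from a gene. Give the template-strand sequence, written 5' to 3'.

5'-TCTCTTAATTGGAAC-3'

Replace U with T to get the coding DNA strand: GTTCCAATTAAGAGA. The template strand is its reverse complement (complement CAAGGTTAATTCTCT, then reverse).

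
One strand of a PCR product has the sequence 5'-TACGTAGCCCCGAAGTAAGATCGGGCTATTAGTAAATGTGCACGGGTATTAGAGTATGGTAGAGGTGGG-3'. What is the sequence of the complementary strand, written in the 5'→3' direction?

5'-CCCACCTCTACCATACTCTAATACCCGTGCACATTTACTAATAGCCCGATCTTACTTCGGGGCTACGTA-3'

The complement of TACGTAGCCCCGAAGTAAGATCGGGCTATTAGTAAATGTGCACGGGTATTAGAGTATGGTAGAGGTGGG is ATGCATCGGGGCTTCATTCTAGCCCGATAATCATTTACACGTGCCCATAATCTCATACCATCTCCACCC (A↔T, G↔C). DNA strands are antiparallel, so the complementary strand runs 3'→5'; reversing gives the 5'→3' form.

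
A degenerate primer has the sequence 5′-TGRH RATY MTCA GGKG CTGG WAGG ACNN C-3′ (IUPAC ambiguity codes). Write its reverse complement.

5′-GNNGTCCTWCCAGCMCCTGAKRATYDYCA-3′

Standard pairs A↔T, G↔C; ambiguity codes pair R↔Y, M↔K, W↔W, H↔D, N↔N. Complement (ACYDYTARKAGTCCMCGACCWTCCTGNNG), then reverse for 5'→3'.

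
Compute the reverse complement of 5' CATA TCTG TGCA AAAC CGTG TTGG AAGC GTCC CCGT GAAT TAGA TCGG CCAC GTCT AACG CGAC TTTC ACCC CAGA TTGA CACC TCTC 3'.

Reading the sequence 3'→5' and pairing each base (A↔T, G↔C) gives the reverse complement directly.

5'-GAGAGGTGTCAATCTGGGGTGAAAGTCGCGTTAGACGTGGCCGATCTAATTCACGGGGACGCTTCCAACACGGTTTTGCACAGATATG-3'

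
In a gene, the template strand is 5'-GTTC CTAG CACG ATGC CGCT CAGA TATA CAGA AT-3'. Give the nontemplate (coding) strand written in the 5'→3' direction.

The coding strand is complementary and antiparallel to the template: take the complement (A↔T, G↔C) and reverse.

5'-ATTCTGTATATCTGAGCGGCATCGTGCTAGGAAC-3'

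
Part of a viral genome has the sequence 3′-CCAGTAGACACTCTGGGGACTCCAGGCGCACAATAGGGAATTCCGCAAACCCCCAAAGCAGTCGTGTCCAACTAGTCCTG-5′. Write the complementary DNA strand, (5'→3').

5′-GGTCATCTGTGAGACCCCTGAGGTCCGCGTGTTATCCCTTAAGGCGTTTGGGGGTTTCGTCAGCACAGGTTGATCAGGAC-3′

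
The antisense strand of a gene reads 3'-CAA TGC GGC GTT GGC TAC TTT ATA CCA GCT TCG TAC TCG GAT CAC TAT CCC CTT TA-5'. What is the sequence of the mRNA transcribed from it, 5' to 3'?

5'-GUUACGCCGCAACCGAUGAAAUAUGGUCGAAGCAUGAGCCUAGUGAUAGGGGAAAU-3'

Reading the template 3'→5' as shown, RNA polymerase pairs each base (A→U, T→A, G↔C) to build mRNA 5'→3' directly.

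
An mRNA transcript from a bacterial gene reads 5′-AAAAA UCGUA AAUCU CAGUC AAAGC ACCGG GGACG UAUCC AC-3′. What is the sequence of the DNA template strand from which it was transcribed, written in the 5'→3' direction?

5'-GTGGATACGTCCCCGGTGCTTTGACTGAGATTTACGATTTTT-3'

Replace U with T to get the coding DNA strand: AAAAATCGTAAATCTCAGTCAAAGCACCGGGGACGTATCCAC. The template strand is its reverse complement (complement TTTTTAGCATTTAGAGTCAGTTTCGTGGCCCCTGCATAGGTG, then reverse).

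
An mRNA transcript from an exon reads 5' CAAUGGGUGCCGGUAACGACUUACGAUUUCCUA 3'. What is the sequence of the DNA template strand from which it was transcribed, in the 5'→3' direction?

5′-TAGGAAATCGTAAGTCGTTACCGGCACCCATTG-3′

Replace U with T to get the coding DNA strand: CAATGGGTGCCGGTAACGACTTACGATTTCCTA. The template strand is its reverse complement (complement GTTACCCACGGCCATTGCTGAATGCTAAAGGAT, then reverse).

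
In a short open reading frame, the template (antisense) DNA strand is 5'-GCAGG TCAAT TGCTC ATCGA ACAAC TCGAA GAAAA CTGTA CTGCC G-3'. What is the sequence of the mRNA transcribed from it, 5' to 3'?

5'-CGGCAGUACAGUUUUCUUCGAGUUGUUCGAUGAGCAAUUGACCUGC-3'

The mRNA has the sequence of the coding strand (reverse complement of the template) with T→U. Reverse complement of GCAGGTCAATTGCTCATCGAACAACTCGAAGAAAACTGTACTGCCG is CGGCAGTACAGTTTTCTTCGAGTTGTTCGATGAGCAATTGACCTGC; then T→U.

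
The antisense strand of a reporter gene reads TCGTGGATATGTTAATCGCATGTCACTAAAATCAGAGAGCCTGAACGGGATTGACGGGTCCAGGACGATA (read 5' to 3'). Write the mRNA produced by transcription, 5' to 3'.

5'-UAUCGUCCUGGACCCGUCAAUCCCGUUCAGGCUCUCUGAUUUUAGUGACAUGCGAUUAACAUAUCCACGA-3'

RNA polymerase reads the template 3'→5' and synthesizes mRNA 5'→3' by base-pairing (A→U, T→A, G↔C). The complement of the template is AGCACCTATACAATTAGCGTACAGTGATTTTAGTCTCTCGGACTTGCCCTAACTGCCCAGGTCCTGCTAT; antiparallel, so 5'→3' the coding strand is TATCGTCCTGGACCCGTCAATCCCGTTCAGGCTCTCTGATTTTAGTGACATGCGATTAACATATCCACGA. Replace T with U for the mRNA.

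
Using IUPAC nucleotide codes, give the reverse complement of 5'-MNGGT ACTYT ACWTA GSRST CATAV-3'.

Standard pairs A↔T, G↔C; ambiguity codes pair R↔Y, M↔K, W↔W, S↔S, V↔B, N↔N. Complement (KNCCATGARATGWATCSYSAGTATB), then reverse for 5'→3'.

5'-BTATGASYSCTAWGTARAGTACCNK-3'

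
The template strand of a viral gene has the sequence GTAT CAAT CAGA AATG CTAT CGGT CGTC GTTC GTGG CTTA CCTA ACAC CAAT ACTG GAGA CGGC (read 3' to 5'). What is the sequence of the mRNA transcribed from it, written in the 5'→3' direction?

5'-CAUAGUUAGUCUUUACGAUAGCCAGCAGCAAGCACCGAAUGGAUUGUGGUUAUGACCUCUGCCG-3'

Reading the template 3'→5' as shown, RNA polymerase pairs each base (A→U, T→A, G↔C) to build mRNA 5'→3' directly.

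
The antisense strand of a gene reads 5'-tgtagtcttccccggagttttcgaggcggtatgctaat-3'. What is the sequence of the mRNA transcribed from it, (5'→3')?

5'-AUUAGCAUACCGCCUCGAAAACUCCGGGGAAGACUACA-3'

The mRNA has the sequence of the coding strand (reverse complement of the template) with T→U. Reverse complement of TGTAGTCTTCCCCGGAGTTTTCGAGGCGGTATGCTAAT is ATTAGCATACCGCCTCGAAAACTCCGGGGAAGACTACA; then T→U.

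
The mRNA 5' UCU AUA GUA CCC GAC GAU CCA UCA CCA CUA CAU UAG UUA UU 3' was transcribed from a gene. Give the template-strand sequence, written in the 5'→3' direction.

Replace U with T to get the coding DNA strand: TCTATAGTACCCGACGATCCATCACCACTACATTAGTTATT. The template strand is its reverse complement (complement AGATATCATGGGCTGCTAGGTAGTGGTGATGTAATCAATAA, then reverse).

5'-AATAACTAATGTAGTGGTGATGGATCGTCGGGTACTATAGA-3'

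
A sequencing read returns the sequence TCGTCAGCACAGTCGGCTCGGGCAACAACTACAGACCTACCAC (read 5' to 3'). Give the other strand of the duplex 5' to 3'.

Pairing A↔T and G↔C gives AGCAGTCGTGTCAGCCGAGCCCGTTGTTGATGTCTGGATGGTG, running 3'→5'. Reverse for the 5'→3' convention.

5'-GTGGTAGGTCTGTAGTTGTTGCCCGAGCCGACTGTGCTGACGA-3'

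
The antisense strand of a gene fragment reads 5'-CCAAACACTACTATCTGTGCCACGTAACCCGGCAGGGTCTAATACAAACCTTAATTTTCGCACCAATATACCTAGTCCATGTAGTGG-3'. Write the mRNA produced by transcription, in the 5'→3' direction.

5′-CCACUACAUGGACUAGGUAUAUUGGUGCGAAAAUUAAGGUUUGUAUUAGACCCUGCCGGGUUACGUGGCACAGAUAGUAGUGUUUGG-3′

RNA polymerase reads the template 3'→5' and synthesizes mRNA 5'→3' by base-pairing (A→U, T→A, G↔C). The complement of the template is GGTTTGTGATGATAGACACGGTGCATTGGGCCGTCCCAGATTATGTTTGGAATTAAAAGCGTGGTTATATGGATCAGGTACATCACC; antiparallel, so 5'→3' the coding strand is CCACTACATGGACTAGGTATATTGGTGCGAAAATTAAGGTTTGTATTAGACCCTGCCGGGTTACGTGGCACAGATAGTAGTGTTTGG. Replace T with U for the mRNA.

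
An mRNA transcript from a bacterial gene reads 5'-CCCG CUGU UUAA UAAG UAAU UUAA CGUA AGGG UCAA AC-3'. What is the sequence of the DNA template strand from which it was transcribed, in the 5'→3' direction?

Replace U with T to get the coding DNA strand: CCCGCTGTTTAATAAGTAATTTAACGTAAGGGTCAAAC. The template strand is its reverse complement (complement GGGCGACAAATTATTCATTAAATTGCATTCCCAGTTTG, then reverse).

5'-GTTTGACCCTTACGTTAAATTACTTATTAAACAGCGGG-3'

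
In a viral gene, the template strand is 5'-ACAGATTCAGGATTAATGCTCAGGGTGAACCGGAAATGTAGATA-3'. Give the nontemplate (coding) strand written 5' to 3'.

The coding strand is complementary and antiparallel to the template: take the complement (A↔T, G↔C) and reverse.

5'-TATCTACATTTCCGGTTCACCCTGAGCATTAATCCTGAATCTGT-3'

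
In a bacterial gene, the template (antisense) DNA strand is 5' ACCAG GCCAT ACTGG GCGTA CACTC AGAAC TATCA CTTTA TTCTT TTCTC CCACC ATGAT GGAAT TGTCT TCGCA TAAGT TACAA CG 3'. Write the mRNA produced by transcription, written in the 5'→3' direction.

The mRNA has the sequence of the coding strand (reverse complement of the template) with T→U. Reverse complement of ACCAGGCCATACTGGGCGTACACTCAGAACTATCACTTTATTCTTTTCTCCCACCATGATGGAATTGTCTTCGCATAAGTTACAACG is CGTTGTAACTTATGCGAAGACAATTCCATCATGGTGGGAGAAAAGAATAAAGTGATAGTTCTGAGTGTACGCCCAGTATGGCCTGGT; then T→U.

5'-CGUUGUAACUUAUGCGAAGACAAUUCCAUCAUGGUGGGAGAAAAGAAUAAAGUGAUAGUUCUGAGUGUACGCCCAGUAUGGCCUGGU-3'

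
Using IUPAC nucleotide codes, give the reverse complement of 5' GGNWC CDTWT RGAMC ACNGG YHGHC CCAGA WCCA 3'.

Standard pairs A↔T, G↔C; ambiguity codes pair R↔Y, M↔K, W↔W, D↔H, N↔N. Complement (CCNWGGHAWAYCTKGTGNCCRDCDGGGTCTWGGT), then reverse for 5'→3'.

5′-TGGWTCTGGGDCDRCCNGTGKTCYAWAHGGWNCC-3′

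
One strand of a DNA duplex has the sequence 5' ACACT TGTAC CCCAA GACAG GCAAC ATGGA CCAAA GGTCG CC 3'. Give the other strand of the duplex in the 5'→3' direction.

The complement of ACACTTGTACCCCAAGACAGGCAACATGGACCAAAGGTCGCC is TGTGAACATGGGGTTCTGTCCGTTGTACCTGGTTTCCAGCGG (A↔T, G↔C). DNA strands are antiparallel, so the complementary strand runs 3'→5'; reversing gives the 5'→3' form.

5'-GGCGACCTTTGGTCCATGTTGCCTGTCTTGGGGTACAAGTGT-3'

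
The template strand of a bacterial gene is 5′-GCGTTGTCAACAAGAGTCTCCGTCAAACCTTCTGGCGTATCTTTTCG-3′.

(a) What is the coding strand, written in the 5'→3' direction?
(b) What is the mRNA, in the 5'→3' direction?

(a) 5′-CGAAAAGATACGCCAGAAGGTTTGACGGAGACTCTTGTTGACAACGC-3′
(b) 5'-CGAAAAGAUACGCCAGAAGGUUUGACGGAGACUCUUGUUGACAACGC-3'

(a) The coding strand is the reverse complement of the template: complement CGCAACAGTTGTTCTCAGAGGCAGTTTGGAAGACCGCATAGAAAAGC, then reverse.
(b) mRNA has the coding-strand sequence with T→U.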